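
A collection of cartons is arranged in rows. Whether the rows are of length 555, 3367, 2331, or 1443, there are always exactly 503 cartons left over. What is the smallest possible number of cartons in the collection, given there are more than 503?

152018

N − 503 must be a common multiple of 555, 3367, 2331, and 1443.
555 = 3 × 5 × 37
3367 = 7 × 13 × 37
2331 = 3^2 × 7 × 37
1443 = 3 × 13 × 37
LCM(555, 3367, 2331, 1443) = 3^2 × 5 × 7 × 13 × 37 = 151515.
Smallest N > 503 is LCM + 503 = 151515 + 503 = 152018.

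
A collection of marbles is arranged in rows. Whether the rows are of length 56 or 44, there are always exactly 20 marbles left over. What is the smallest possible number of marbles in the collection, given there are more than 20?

636

N − 20 must be a common multiple of 56 and 44.
56 = 2^3 × 7
44 = 2^2 × 11
LCM(56, 44) = 2^3 × 7 × 11 = 616.
Smallest N > 20 is LCM + 20 = 616 + 20 = 636.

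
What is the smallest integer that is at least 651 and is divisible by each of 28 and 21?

672

The integer must be a common multiple of 28 and 21, so a multiple of their LCM.
28 = 2^2 × 7
21 = 3 × 7
LCM(28, 21) = 2^2 × 3 × 7 = 84.
Smallest multiple of 84 that is ≥ 651: ⌈651/84⌉ × 84 = 8 × 84 = 672.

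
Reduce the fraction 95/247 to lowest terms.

95 = 5 × 19
247 = 13 × 19
gcd(95, 247) = 19.
Divide numerator and denominator by 19: 95/247 = 5/13.

5/13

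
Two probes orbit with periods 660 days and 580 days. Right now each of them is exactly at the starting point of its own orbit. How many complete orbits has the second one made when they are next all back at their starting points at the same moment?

All finish a whole number of cycles simultaneously at t = LCM of the periods.
660 = 2^2 × 3 × 5 × 11
580 = 2^2 × 5 × 29
LCM(660, 580) = 2^2 × 3 × 5 × 11 × 29 = 19140.
Orbits for period 580: 19140 / 580 = 33.

33 orbits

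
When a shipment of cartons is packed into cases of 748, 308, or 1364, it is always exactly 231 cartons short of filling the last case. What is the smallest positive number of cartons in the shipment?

162085

Being 231 short of a full case of size k means N ≡ −231 (mod k), i.e. N + 231 is a multiple of each size.
748 = 2^2 × 11 × 17
308 = 2^2 × 7 × 11
1364 = 2^2 × 11 × 31
LCM(748, 308, 1364) = 2^2 × 7 × 11 × 17 × 31 = 162316.
Smallest positive N is 162316 − 231 = 162085.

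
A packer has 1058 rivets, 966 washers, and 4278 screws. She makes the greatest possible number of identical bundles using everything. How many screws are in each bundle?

Number of bundles = gcd(1058, 966, 4278).
1058 = 2 × 23^2
966 = 2 × 3 × 7 × 23
4278 = 2 × 3 × 23 × 31
gcd(1058, 966, 4278) = 2 × 23 = 46.
screws per bundle = 4278 / 46 = 93.

93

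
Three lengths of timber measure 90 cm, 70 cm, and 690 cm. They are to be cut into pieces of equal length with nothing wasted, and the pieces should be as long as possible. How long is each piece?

Each piece length must divide every original length, so the longest possible is gcd(90, 70, 690).
90 = 2 × 3^2 × 5
70 = 2 × 5 × 7
690 = 2 × 3 × 5 × 23
gcd(90, 70, 690) = 2 × 5 = 10.

10 cm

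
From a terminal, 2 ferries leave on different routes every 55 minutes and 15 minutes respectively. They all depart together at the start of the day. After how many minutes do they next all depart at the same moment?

They coincide at every common multiple of the periods; the first is the LCM.
55 = 5 × 11
15 = 3 × 5
LCM(55, 15) = 3 × 5 × 11 = 165.

165 minutes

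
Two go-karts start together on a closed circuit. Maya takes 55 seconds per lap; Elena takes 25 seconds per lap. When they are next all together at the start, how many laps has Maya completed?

5 laps

They are all back at their starting positions together after one LCM of the periods.
55 = 5 × 11
25 = 5^2
LCM(55, 25) = 5^2 × 11 = 275.
Laps for period 55: 275 / 55 = 5.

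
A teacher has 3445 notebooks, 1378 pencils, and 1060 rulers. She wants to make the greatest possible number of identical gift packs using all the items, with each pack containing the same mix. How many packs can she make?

53 packs

The pack count must divide each quantity, so the greatest is gcd(3445, 1378, 1060).
3445 = 5 × 13 × 53
1378 = 2 × 13 × 53
1060 = 2^2 × 5 × 53
gcd(3445, 1378, 1060) = 53.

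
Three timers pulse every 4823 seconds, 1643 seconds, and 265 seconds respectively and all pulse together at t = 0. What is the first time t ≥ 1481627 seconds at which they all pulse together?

Joint pulses occur at multiples of LCM(4823, 1643, 265).
4823 = 7 × 13 × 53
1643 = 31 × 53
265 = 5 × 53
LCM(4823, 1643, 265) = 5 × 7 × 13 × 31 × 53 = 747565.
Smallest multiple of 747565 that is ≥ 1481627: ⌈1481627/747565⌉ × 747565 = 2 × 747565 = 1495130.

1495130 seconds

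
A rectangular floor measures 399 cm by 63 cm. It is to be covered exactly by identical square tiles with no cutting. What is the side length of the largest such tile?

21 cm

The tile side must divide both 399 and 63, so the largest is their gcd.
399 = 3 × 7 × 19
63 = 3^2 × 7
gcd(399, 63) = 3 × 7 = 21.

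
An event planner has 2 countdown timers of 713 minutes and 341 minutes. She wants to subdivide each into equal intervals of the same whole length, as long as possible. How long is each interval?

31 minutes

The interval must divide each timer length; the longest such is the gcd.
713 = 23 × 31
341 = 11 × 31
gcd(713, 341) = 31.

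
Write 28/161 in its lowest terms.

28 = 2^2 × 7
161 = 7 × 23
gcd(28, 161) = 7.
Divide numerator and denominator by 7: 28/161 = 4/23.

4/23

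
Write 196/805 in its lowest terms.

28/115

196 = 2^2 × 7^2
805 = 5 × 7 × 23
gcd(196, 805) = 7.
Divide numerator and denominator by 7: 196/805 = 28/115.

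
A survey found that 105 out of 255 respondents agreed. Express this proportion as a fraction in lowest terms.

7/17

105 = 3 × 5 × 7
255 = 3 × 5 × 17
gcd(105, 255) = 3 × 5 = 15.
Divide numerator and denominator by 15: 105/255 = 7/17.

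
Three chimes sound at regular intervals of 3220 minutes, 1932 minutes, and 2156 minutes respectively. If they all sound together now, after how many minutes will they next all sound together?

The first simultaneous occurrence is after LCM of the individual periods.
3220 = 2^2 × 5 × 7 × 23
1932 = 2^2 × 3 × 7 × 23
2156 = 2^2 × 7^2 × 11
LCM(3220, 1932, 2156) = 2^2 × 3 × 5 × 7^2 × 11 × 23 = 743820.

743820 minutes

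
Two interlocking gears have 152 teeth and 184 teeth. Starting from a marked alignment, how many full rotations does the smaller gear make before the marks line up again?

They are all back at their starting positions together after one LCM of the periods.
152 = 2^3 × 19
184 = 2^3 × 23
LCM(152, 184) = 2^3 × 19 × 23 = 3496.
Rotations for period 152: 3496 / 152 = 23.

23 rotations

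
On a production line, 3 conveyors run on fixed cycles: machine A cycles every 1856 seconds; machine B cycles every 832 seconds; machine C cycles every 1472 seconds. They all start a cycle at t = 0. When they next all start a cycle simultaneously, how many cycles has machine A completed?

299 cycles

All finish a whole number of cycles simultaneously at t = LCM of the periods.
1856 = 2^6 × 29
832 = 2^6 × 13
1472 = 2^6 × 23
LCM(1856, 832, 1472) = 2^6 × 13 × 23 × 29 = 554944.
Cycles for period 1856: 554944 / 1856 = 299.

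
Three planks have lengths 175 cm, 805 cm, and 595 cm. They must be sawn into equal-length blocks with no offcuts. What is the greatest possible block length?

This is the greatest common divisor of 175, 805, and 595.
175 = 5^2 × 7
805 = 5 × 7 × 23
595 = 5 × 7 × 17
gcd(175, 805, 595) = 5 × 7 = 35.

35 cm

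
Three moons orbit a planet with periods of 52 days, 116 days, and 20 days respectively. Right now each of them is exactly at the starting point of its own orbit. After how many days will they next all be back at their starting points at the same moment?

7540 days

They coincide at every common multiple of the periods; the first is the LCM.
52 = 2^2 × 13
116 = 2^2 × 29
20 = 2^2 × 5
LCM(52, 116, 20) = 2^2 × 5 × 13 × 29 = 7540.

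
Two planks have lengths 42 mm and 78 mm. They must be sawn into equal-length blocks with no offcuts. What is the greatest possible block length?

The block length must divide every plank, so the greatest is gcd(42, 78).
42 = 2 × 3 × 7
78 = 2 × 3 × 13
gcd(42, 78) = 2 × 3 = 6.

6 mm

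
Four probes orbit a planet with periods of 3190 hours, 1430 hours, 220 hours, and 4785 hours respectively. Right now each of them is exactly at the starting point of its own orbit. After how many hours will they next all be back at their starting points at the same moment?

248820 hours

We need the least common multiple of the intervals.
3190 = 2 × 5 × 11 × 29
1430 = 2 × 5 × 11 × 13
220 = 2^2 × 5 × 11
4785 = 3 × 5 × 11 × 29
LCM(3190, 1430, 220, 4785) = 2^2 × 3 × 5 × 11 × 13 × 29 = 248820.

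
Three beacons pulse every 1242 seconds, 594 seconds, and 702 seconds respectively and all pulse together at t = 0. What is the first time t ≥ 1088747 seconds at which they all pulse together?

Joint pulses occur at multiples of LCM(1242, 594, 702).
1242 = 2 × 3^3 × 23
594 = 2 × 3^3 × 11
702 = 2 × 3^3 × 13
LCM(1242, 594, 702) = 2 × 3^3 × 11 × 13 × 23 = 177606.
Smallest multiple of 177606 that is ≥ 1088747: ⌈1088747/177606⌉ × 177606 = 7 × 177606 = 1243242.

1243242 seconds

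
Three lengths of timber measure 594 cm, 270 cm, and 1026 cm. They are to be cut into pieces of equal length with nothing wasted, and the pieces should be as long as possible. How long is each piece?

The greatest length dividing all of 594, 270, and 1026 is their gcd.
594 = 2 × 3^3 × 11
270 = 2 × 3^3 × 5
1026 = 2 × 3^3 × 19
gcd(594, 270, 1026) = 2 × 3^3 = 54.

54 cm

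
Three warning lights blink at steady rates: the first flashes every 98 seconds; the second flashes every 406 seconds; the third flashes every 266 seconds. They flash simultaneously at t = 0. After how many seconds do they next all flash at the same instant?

53998 seconds

We need the least common multiple of the intervals.
98 = 2 × 7^2
406 = 2 × 7 × 29
266 = 2 × 7 × 19
LCM(98, 406, 266) = 2 × 7^2 × 19 × 29 = 53998.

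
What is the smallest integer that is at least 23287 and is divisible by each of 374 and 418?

28424

The integer must be a common multiple of 374 and 418, so a multiple of their LCM.
374 = 2 × 11 × 17
418 = 2 × 11 × 19
LCM(374, 418) = 2 × 11 × 17 × 19 = 7106.
Smallest multiple of 7106 that is ≥ 23287: ⌈23287/7106⌉ × 7106 = 4 × 7106 = 28424.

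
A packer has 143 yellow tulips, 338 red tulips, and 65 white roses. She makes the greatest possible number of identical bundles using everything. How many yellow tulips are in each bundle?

Number of bundles = gcd(143, 338, 65).
143 = 11 × 13
338 = 2 × 13^2
65 = 5 × 13
gcd(143, 338, 65) = 13.
yellow tulips per bundle = 143 / 13 = 11.

11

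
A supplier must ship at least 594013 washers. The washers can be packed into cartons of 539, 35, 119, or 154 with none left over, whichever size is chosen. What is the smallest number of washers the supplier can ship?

The number of washers must be a common multiple of 539, 35, 119, and 154, so a multiple of their LCM.
539 = 7^2 × 11
35 = 5 × 7
119 = 7 × 17
154 = 2 × 7 × 11
LCM(539, 35, 119, 154) = 2 × 5 × 7^2 × 11 × 17 = 91630.
Smallest multiple of 91630 that is ≥ 594013: ⌈594013/91630⌉ × 91630 = 7 × 91630 = 641410.

641410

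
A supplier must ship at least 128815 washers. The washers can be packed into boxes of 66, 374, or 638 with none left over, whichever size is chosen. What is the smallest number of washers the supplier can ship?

130152

The number of washers must be a common multiple of 66, 374, and 638, so a multiple of their LCM.
66 = 2 × 3 × 11
374 = 2 × 11 × 17
638 = 2 × 11 × 29
LCM(66, 374, 638) = 2 × 3 × 11 × 17 × 29 = 32538.
Smallest multiple of 32538 that is ≥ 128815: ⌈128815/32538⌉ × 32538 = 4 × 32538 = 130152.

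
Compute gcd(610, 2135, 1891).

61

610 = 2 × 5 × 61
2135 = 5 × 7 × 61
1891 = 31 × 61
gcd(610, 2135, 1891) = 61.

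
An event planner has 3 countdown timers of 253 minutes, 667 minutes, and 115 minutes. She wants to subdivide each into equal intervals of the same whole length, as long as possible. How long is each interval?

23 minutes

The interval must divide each timer length; the longest such is the gcd.
253 = 11 × 23
667 = 23 × 29
115 = 5 × 23
gcd(253, 667, 115) = 23.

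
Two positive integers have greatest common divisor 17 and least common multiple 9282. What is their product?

For any two positive integers, gcd × lcm = product = 17 × 9282 = 157794.

157794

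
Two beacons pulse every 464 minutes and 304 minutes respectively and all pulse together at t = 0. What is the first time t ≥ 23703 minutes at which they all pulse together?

Joint pulses occur at multiples of LCM(464, 304).
464 = 2^4 × 29
304 = 2^4 × 19
LCM(464, 304) = 2^4 × 19 × 29 = 8816.
Smallest multiple of 8816 that is ≥ 23703: ⌈23703/8816⌉ × 8816 = 3 × 8816 = 26448.

26448 minutes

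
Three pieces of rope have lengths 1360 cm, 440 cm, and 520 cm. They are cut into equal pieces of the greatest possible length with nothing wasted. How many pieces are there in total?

58

Piece length = gcd(1360, 440, 520).
1360 = 2^4 × 5 × 17
440 = 2^3 × 5 × 11
520 = 2^3 × 5 × 13
gcd(1360, 440, 520) = 2^3 × 5 = 40.
Total pieces = 1360/40 + 440/40 + 520/40 = 34 + 11 + 13 = 58.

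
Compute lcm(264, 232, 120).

38280

264 = 2^3 × 3 × 11
232 = 2^3 × 29
120 = 2^3 × 3 × 5
LCM(264, 232, 120) = 2^3 × 3 × 5 × 11 × 29 = 38280.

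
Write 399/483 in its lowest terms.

19/23

399 = 3 × 7 × 19
483 = 3 × 7 × 23
gcd(399, 483) = 3 × 7 = 21.
Divide numerator and denominator by 21: 399/483 = 19/23.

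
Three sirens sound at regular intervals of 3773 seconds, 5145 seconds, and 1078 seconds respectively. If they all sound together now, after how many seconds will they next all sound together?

113190 seconds

The first simultaneous occurrence is after LCM of the individual periods.
3773 = 7^3 × 11
5145 = 3 × 5 × 7^3
1078 = 2 × 7^2 × 11
LCM(3773, 5145, 1078) = 2 × 3 × 5 × 7^3 × 11 = 113190.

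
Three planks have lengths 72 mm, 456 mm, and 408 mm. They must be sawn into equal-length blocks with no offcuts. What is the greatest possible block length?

The block length must divide every plank, so the greatest is gcd(72, 456, 408).
72 = 2^3 × 3^2
456 = 2^3 × 3 × 19
408 = 2^3 × 3 × 17
gcd(72, 456, 408) = 2^3 × 3 = 24.

24 mm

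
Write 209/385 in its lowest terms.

19/35

209 = 11 × 19
385 = 5 × 7 × 11
gcd(209, 385) = 11.
Divide numerator and denominator by 11: 209/385 = 19/35.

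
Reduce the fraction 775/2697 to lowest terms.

25/87

775 = 5^2 × 31
2697 = 3 × 29 × 31
gcd(775, 2697) = 31.
Divide numerator and denominator by 31: 775/2697 = 25/87.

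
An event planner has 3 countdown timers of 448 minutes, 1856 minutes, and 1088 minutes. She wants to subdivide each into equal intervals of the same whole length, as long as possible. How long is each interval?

The interval must divide each timer length; the longest such is the gcd.
448 = 2^6 × 7
1856 = 2^6 × 29
1088 = 2^6 × 17
gcd(448, 1856, 1088) = 2^6 = 64.

64 minutes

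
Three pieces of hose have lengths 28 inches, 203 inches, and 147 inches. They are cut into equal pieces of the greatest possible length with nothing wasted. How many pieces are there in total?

Piece length = gcd(28, 203, 147).
28 = 2^2 × 7
203 = 7 × 29
147 = 3 × 7^2
gcd(28, 203, 147) = 7.
Total pieces = 28/7 + 203/7 + 147/7 = 4 + 29 + 21 = 54.

54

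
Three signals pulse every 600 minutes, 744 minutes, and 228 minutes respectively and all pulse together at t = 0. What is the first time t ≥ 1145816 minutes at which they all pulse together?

1413600 minutes

Joint pulses occur at multiples of LCM(600, 744, 228).
600 = 2^3 × 3 × 5^2
744 = 2^3 × 3 × 31
228 = 2^2 × 3 × 19
LCM(600, 744, 228) = 2^3 × 3 × 5^2 × 19 × 31 = 353400.
Smallest multiple of 353400 that is ≥ 1145816: ⌈1145816/353400⌉ × 353400 = 4 × 353400 = 1413600.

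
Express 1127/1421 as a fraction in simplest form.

1127 = 7^2 × 23
1421 = 7^2 × 29
gcd(1127, 1421) = 7^2 = 49.
Divide numerator and denominator by 49: 1127/1421 = 23/29.

23/29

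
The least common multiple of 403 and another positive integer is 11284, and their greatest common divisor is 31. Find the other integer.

868

gcd × lcm = product of the two integers, so the other integer is (31 × 11284) / 403 = 868.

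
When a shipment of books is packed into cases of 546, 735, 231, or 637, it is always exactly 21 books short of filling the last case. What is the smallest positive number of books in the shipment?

210189

Being 21 short of a full case of size k means N ≡ −21 (mod k), i.e. N + 21 is a multiple of each size.
546 = 2 × 3 × 7 × 13
735 = 3 × 5 × 7^2
231 = 3 × 7 × 11
637 = 7^2 × 13
LCM(546, 735, 231, 637) = 2 × 3 × 5 × 7^2 × 11 × 13 = 210210.
Smallest positive N is 210210 − 21 = 210189.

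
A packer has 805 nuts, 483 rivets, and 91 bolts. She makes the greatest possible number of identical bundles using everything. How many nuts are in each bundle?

Number of bundles = gcd(805, 483, 91).
805 = 5 × 7 × 23
483 = 3 × 7 × 23
91 = 7 × 13
gcd(805, 483, 91) = 7.
nuts per bundle = 805 / 7 = 115.

115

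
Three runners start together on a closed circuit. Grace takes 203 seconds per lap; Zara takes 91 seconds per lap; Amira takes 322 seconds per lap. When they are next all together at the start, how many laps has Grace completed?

598 laps

The first common completion time is the LCM of the periods.
203 = 7 × 29
91 = 7 × 13
322 = 2 × 7 × 23
LCM(203, 91, 322) = 2 × 7 × 13 × 23 × 29 = 121394.
Laps for period 203: 121394 / 203 = 598.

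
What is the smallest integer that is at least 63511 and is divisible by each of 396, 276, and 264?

72864

The integer must be a common multiple of 396, 276, and 264, so a multiple of their LCM.
396 = 2^2 × 3^2 × 11
276 = 2^2 × 3 × 23
264 = 2^3 × 3 × 11
LCM(396, 276, 264) = 2^3 × 3^2 × 11 × 23 = 18216.
Smallest multiple of 18216 that is ≥ 63511: ⌈63511/18216⌉ × 18216 = 4 × 18216 = 72864.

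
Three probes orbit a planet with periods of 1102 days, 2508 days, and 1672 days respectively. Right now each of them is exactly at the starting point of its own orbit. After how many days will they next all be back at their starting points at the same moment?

145464 days

We need the least common multiple of the intervals.
1102 = 2 × 19 × 29
2508 = 2^2 × 3 × 11 × 19
1672 = 2^3 × 11 × 19
LCM(1102, 2508, 1672) = 2^3 × 3 × 11 × 19 × 29 = 145464.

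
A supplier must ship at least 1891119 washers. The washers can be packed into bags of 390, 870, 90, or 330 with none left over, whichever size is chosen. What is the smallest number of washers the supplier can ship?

2239380

The number of washers must be a common multiple of 390, 870, 90, and 330, so a multiple of their LCM.
390 = 2 × 3 × 5 × 13
870 = 2 × 3 × 5 × 29
90 = 2 × 3^2 × 5
330 = 2 × 3 × 5 × 11
LCM(390, 870, 90, 330) = 2 × 3^2 × 5 × 11 × 13 × 29 = 373230.
Smallest multiple of 373230 that is ≥ 1891119: ⌈1891119/373230⌉ × 373230 = 6 × 373230 = 2239380.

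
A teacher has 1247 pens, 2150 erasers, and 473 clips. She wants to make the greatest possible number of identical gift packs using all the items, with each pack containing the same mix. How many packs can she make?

The pack count must divide each quantity, so the greatest is gcd(1247, 2150, 473).
1247 = 29 × 43
2150 = 2 × 5^2 × 43
473 = 11 × 43
gcd(1247, 2150, 473) = 43.

43 packs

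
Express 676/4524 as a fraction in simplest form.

676 = 2^2 × 13^2
4524 = 2^2 × 3 × 13 × 29
gcd(676, 4524) = 2^2 × 13 = 52.
Divide numerator and denominator by 52: 676/4524 = 13/87.

13/87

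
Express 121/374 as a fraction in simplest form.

11/34

121 = 11^2
374 = 2 × 11 × 17
gcd(121, 374) = 11.
Divide numerator and denominator by 11: 121/374 = 11/34.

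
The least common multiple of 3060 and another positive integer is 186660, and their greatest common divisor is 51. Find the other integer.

3111

gcd × lcm = product of the two integers, so the other integer is (51 × 186660) / 3060 = 3111.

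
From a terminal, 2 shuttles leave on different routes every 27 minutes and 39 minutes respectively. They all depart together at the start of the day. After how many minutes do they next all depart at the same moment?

351 minutes

The first simultaneous occurrence is after LCM of the individual periods.
27 = 3^3
39 = 3 × 13
LCM(27, 39) = 3^3 × 13 = 351.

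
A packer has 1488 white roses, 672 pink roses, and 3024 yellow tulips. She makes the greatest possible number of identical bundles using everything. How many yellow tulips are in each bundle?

63

Number of bundles = gcd(1488, 672, 3024).
1488 = 2^4 × 3 × 31
672 = 2^5 × 3 × 7
3024 = 2^4 × 3^3 × 7
gcd(1488, 672, 3024) = 2^4 × 3 = 48.
yellow tulips per bundle = 3024 / 48 = 63.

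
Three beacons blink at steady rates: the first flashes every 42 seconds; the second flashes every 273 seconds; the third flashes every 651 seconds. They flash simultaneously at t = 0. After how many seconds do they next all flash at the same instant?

They coincide at every common multiple of the periods; the first is the LCM.
42 = 2 × 3 × 7
273 = 3 × 7 × 13
651 = 3 × 7 × 31
LCM(42, 273, 651) = 2 × 3 × 7 × 13 × 31 = 16926.

16926 seconds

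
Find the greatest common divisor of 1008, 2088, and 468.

36

1008 = 2^4 × 3^2 × 7
2088 = 2^3 × 3^2 × 29
468 = 2^2 × 3^2 × 13
gcd(1008, 2088, 468) = 2^2 × 3^2 = 36.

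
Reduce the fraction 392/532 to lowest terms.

14/19

392 = 2^3 × 7^2
532 = 2^2 × 7 × 19
gcd(392, 532) = 2^2 × 7 = 28.
Divide numerator and denominator by 28: 392/532 = 14/19.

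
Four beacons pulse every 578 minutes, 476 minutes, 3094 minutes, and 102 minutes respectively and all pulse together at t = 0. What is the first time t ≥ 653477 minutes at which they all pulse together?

Joint pulses occur at multiples of LCM(578, 476, 3094, 102).
578 = 2 × 17^2
476 = 2^2 × 7 × 17
3094 = 2 × 7 × 13 × 17
102 = 2 × 3 × 17
LCM(578, 476, 3094, 102) = 2^2 × 3 × 7 × 13 × 17^2 = 315588.
Smallest multiple of 315588 that is ≥ 653477: ⌈653477/315588⌉ × 315588 = 3 × 315588 = 946764.

946764 minutes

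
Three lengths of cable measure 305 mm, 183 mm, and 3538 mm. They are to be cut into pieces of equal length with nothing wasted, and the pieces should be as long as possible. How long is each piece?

The greatest length dividing all of 305, 183, and 3538 is their gcd.
305 = 5 × 61
183 = 3 × 61
3538 = 2 × 29 × 61
gcd(305, 183, 3538) = 61.

61 mm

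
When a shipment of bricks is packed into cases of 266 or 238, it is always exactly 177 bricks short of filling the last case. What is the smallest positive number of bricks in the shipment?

4345

Being 177 short of a full case of size k means N ≡ −177 (mod k), i.e. N + 177 is a multiple of each size.
266 = 2 × 7 × 19
238 = 2 × 7 × 17
LCM(266, 238) = 2 × 7 × 17 × 19 = 4522.
Smallest positive N is 4522 − 177 = 4345.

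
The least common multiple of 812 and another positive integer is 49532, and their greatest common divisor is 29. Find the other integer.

gcd × lcm = product of the two integers, so the other integer is (29 × 49532) / 812 = 1769.

1769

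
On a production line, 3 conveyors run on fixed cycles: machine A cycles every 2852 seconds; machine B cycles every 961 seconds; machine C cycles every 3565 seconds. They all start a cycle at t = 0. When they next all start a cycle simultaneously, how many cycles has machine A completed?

155 cycles

All finish a whole number of cycles simultaneously at t = LCM of the periods.
2852 = 2^2 × 23 × 31
961 = 31^2
3565 = 5 × 23 × 31
LCM(2852, 961, 3565) = 2^2 × 5 × 23 × 31^2 = 442060.
Cycles for period 2852: 442060 / 2852 = 155.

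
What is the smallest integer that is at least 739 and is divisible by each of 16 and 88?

880

The integer must be a common multiple of 16 and 88, so a multiple of their LCM.
16 = 2^4
88 = 2^3 × 11
LCM(16, 88) = 2^4 × 11 = 176.
Smallest multiple of 176 that is ≥ 739: ⌈739/176⌉ × 176 = 5 × 176 = 880.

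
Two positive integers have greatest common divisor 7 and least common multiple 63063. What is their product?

441441

For any two positive integers, gcd × lcm = product = 7 × 63063 = 441441.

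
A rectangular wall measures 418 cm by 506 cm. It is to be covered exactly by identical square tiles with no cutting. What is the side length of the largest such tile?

The tile side must divide both 418 and 506, so the largest is their gcd.
418 = 2 × 11 × 19
506 = 2 × 11 × 23
gcd(418, 506) = 2 × 11 = 22.

22 cm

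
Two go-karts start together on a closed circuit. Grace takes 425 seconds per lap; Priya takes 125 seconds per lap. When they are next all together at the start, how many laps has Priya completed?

The first common completion time is the LCM of the periods.
425 = 5^2 × 17
125 = 5^3
LCM(425, 125) = 5^3 × 17 = 2125.
Laps for period 125: 2125 / 125 = 17.

17 laps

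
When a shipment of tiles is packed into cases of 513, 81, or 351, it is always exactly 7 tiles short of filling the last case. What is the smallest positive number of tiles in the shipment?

Being 7 short of a full case of size k means N ≡ −7 (mod k), i.e. N + 7 is a multiple of each size.
513 = 3^3 × 19
81 = 3^4
351 = 3^3 × 13
LCM(513, 81, 351) = 3^4 × 13 × 19 = 20007.
Smallest positive N is 20007 − 7 = 20000.

20000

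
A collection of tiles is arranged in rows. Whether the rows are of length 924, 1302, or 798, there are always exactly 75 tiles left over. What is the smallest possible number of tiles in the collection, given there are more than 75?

544311

N − 75 must be a common multiple of 924, 1302, and 798.
924 = 2^2 × 3 × 7 × 11
1302 = 2 × 3 × 7 × 31
798 = 2 × 3 × 7 × 19
LCM(924, 1302, 798) = 2^2 × 3 × 7 × 11 × 19 × 31 = 544236.
Smallest N > 75 is LCM + 75 = 544236 + 75 = 544311.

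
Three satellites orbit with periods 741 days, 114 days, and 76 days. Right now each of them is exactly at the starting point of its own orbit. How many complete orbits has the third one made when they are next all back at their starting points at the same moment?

39 orbits

The first common completion time is the LCM of the periods.
741 = 3 × 13 × 19
114 = 2 × 3 × 19
76 = 2^2 × 19
LCM(741, 114, 76) = 2^2 × 3 × 13 × 19 = 2964.
Orbits for period 76: 2964 / 76 = 39.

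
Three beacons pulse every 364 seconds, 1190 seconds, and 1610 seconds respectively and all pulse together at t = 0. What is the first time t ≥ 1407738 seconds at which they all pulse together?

1423240 seconds

Joint pulses occur at multiples of LCM(364, 1190, 1610).
364 = 2^2 × 7 × 13
1190 = 2 × 5 × 7 × 17
1610 = 2 × 5 × 7 × 23
LCM(364, 1190, 1610) = 2^2 × 5 × 7 × 13 × 17 × 23 = 711620.
Smallest multiple of 711620 that is ≥ 1407738: ⌈1407738/711620⌉ × 711620 = 2 × 711620 = 1423240.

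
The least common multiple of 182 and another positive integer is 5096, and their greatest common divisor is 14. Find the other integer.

gcd × lcm = product of the two integers, so the other integer is (14 × 5096) / 182 = 392.

392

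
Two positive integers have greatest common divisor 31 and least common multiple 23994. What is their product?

743814

For any two positive integers, gcd × lcm = product = 31 × 23994 = 743814.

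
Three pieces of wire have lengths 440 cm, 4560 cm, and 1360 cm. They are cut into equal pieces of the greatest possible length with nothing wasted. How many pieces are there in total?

Piece length = gcd(440, 4560, 1360).
440 = 2^3 × 5 × 11
4560 = 2^4 × 3 × 5 × 19
1360 = 2^4 × 5 × 17
gcd(440, 4560, 1360) = 2^3 × 5 = 40.
Total pieces = 440/40 + 4560/40 + 1360/40 = 11 + 114 + 34 = 159.

159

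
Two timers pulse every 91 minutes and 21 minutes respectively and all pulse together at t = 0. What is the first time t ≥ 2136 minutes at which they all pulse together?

Joint pulses occur at multiples of LCM(91, 21).
91 = 7 × 13
21 = 3 × 7
LCM(91, 21) = 3 × 7 × 13 = 273.
Smallest multiple of 273 that is ≥ 2136: ⌈2136/273⌉ × 273 = 8 × 273 = 2184.

2184 minutes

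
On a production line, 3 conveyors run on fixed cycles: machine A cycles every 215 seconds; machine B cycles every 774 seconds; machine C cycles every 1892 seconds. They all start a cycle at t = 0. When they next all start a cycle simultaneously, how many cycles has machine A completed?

396 cycles

The first common completion time is the LCM of the periods.
215 = 5 × 43
774 = 2 × 3^2 × 43
1892 = 2^2 × 11 × 43
LCM(215, 774, 1892) = 2^2 × 3^2 × 5 × 11 × 43 = 85140.
Cycles for period 215: 85140 / 215 = 396.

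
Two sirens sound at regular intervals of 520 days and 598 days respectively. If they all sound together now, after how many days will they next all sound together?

11960 days

The first simultaneous occurrence is after LCM of the individual periods.
520 = 2^3 × 5 × 13
598 = 2 × 13 × 23
LCM(520, 598) = 2^3 × 5 × 13 × 23 = 11960.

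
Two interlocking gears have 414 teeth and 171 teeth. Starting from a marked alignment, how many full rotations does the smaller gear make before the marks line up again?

46 rotations

All finish a whole number of cycles simultaneously at t = LCM of the periods.
414 = 2 × 3^2 × 23
171 = 3^2 × 19
LCM(414, 171) = 2 × 3^2 × 19 × 23 = 7866.
Rotations for period 171: 7866 / 171 = 46.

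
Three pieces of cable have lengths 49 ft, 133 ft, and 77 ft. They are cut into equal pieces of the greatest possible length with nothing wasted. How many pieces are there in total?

37

Piece length = gcd(49, 133, 77).
49 = 7^2
133 = 7 × 19
77 = 7 × 11
gcd(49, 133, 77) = 7.
Total pieces = 49/7 + 133/7 + 77/7 = 7 + 19 + 11 = 37.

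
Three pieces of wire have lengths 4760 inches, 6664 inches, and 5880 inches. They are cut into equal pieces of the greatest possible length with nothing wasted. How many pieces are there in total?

Piece length = gcd(4760, 6664, 5880).
4760 = 2^3 × 5 × 7 × 17
6664 = 2^3 × 7^2 × 17
5880 = 2^3 × 3 × 5 × 7^2
gcd(4760, 6664, 5880) = 2^3 × 7 = 56.
Total pieces = 4760/56 + 6664/56 + 5880/56 = 85 + 119 + 105 = 309.

309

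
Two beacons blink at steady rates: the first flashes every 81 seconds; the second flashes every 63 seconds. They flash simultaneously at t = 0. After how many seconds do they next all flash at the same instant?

They coincide at every common multiple of the periods; the first is the LCM.
81 = 3^4
63 = 3^2 × 7
LCM(81, 63) = 3^4 × 7 = 567.

567 seconds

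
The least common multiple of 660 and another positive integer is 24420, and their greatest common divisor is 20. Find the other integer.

gcd × lcm = product of the two integers, so the other integer is (20 × 24420) / 660 = 740.

740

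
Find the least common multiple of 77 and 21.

77 = 7 × 11
21 = 3 × 7
LCM(77, 21) = 3 × 7 × 11 = 231.

231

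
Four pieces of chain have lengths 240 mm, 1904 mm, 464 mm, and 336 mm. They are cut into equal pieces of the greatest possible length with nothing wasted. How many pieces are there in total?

184

Piece length = gcd(240, 1904, 464, 336).
240 = 2^4 × 3 × 5
1904 = 2^4 × 7 × 17
464 = 2^4 × 29
336 = 2^4 × 3 × 7
gcd(240, 1904, 464, 336) = 2^4 = 16.
Total pieces = 240/16 + 1904/16 + 464/16 + 336/16 = 15 + 119 + 29 + 21 = 184.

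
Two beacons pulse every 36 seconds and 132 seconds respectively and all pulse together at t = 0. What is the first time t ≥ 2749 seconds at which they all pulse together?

Joint pulses occur at multiples of LCM(36, 132).
36 = 2^2 × 3^2
132 = 2^2 × 3 × 11
LCM(36, 132) = 2^2 × 3^2 × 11 = 396.
Smallest multiple of 396 that is ≥ 2749: ⌈2749/396⌉ × 396 = 7 × 396 = 2772.

2772 seconds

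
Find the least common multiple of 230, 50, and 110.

12650

230 = 2 × 5 × 23
50 = 2 × 5^2
110 = 2 × 5 × 11
LCM(230, 50, 110) = 2 × 5^2 × 11 × 23 = 12650.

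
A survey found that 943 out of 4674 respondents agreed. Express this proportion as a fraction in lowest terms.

943 = 23 × 41
4674 = 2 × 3 × 19 × 41
gcd(943, 4674) = 41.
Divide numerator and denominator by 41: 943/4674 = 23/114.

23/114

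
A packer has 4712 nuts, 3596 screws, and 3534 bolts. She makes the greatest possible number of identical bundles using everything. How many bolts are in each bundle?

57

Number of bundles = gcd(4712, 3596, 3534).
4712 = 2^3 × 19 × 31
3596 = 2^2 × 29 × 31
3534 = 2 × 3 × 19 × 31
gcd(4712, 3596, 3534) = 2 × 31 = 62.
bolts per bundle = 3534 / 62 = 57.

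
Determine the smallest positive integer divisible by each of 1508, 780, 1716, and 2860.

1508 = 2^2 × 13 × 29
780 = 2^2 × 3 × 5 × 13
1716 = 2^2 × 3 × 11 × 13
2860 = 2^2 × 5 × 11 × 13
LCM(1508, 780, 1716, 2860) = 2^2 × 3 × 5 × 11 × 13 × 29 = 248820.

248820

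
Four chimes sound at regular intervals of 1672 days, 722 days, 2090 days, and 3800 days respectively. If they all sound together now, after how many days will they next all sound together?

We need the least common multiple of the intervals.
1672 = 2^3 × 11 × 19
722 = 2 × 19^2
2090 = 2 × 5 × 11 × 19
3800 = 2^3 × 5^2 × 19
LCM(1672, 722, 2090, 3800) = 2^3 × 5^2 × 11 × 19^2 = 794200.

794200 days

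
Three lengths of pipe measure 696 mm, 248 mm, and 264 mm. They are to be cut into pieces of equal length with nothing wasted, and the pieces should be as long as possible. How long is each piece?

Each piece length must divide every original length, so the longest possible is gcd(696, 248, 264).
696 = 2^3 × 3 × 29
248 = 2^3 × 31
264 = 2^3 × 3 × 11
gcd(696, 248, 264) = 2^3 = 8.

8 mm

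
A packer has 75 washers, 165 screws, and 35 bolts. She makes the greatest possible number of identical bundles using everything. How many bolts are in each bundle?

Number of bundles = gcd(75, 165, 35).
75 = 3 × 5^2
165 = 3 × 5 × 11
35 = 5 × 7
gcd(75, 165, 35) = 5.
bolts per bundle = 35 / 5 = 7.

7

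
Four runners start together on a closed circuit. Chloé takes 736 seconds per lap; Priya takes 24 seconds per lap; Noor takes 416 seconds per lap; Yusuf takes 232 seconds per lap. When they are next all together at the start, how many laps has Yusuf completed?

The first common completion time is the LCM of the periods.
736 = 2^5 × 23
24 = 2^3 × 3
416 = 2^5 × 13
232 = 2^3 × 29
LCM(736, 24, 416, 232) = 2^5 × 3 × 13 × 23 × 29 = 832416.
Laps for period 232: 832416 / 232 = 3588.

3588 laps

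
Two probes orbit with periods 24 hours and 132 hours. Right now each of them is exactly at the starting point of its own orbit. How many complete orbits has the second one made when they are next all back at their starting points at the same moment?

They are all back at their starting positions together after one LCM of the periods.
24 = 2^3 × 3
132 = 2^2 × 3 × 11
LCM(24, 132) = 2^3 × 3 × 11 = 264.
Orbits for period 132: 264 / 132 = 2.

2 orbits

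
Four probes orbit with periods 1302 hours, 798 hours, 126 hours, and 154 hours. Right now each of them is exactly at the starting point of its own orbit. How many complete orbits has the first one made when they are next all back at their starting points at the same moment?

627 orbits

The first common completion time is the LCM of the periods.
1302 = 2 × 3 × 7 × 31
798 = 2 × 3 × 7 × 19
126 = 2 × 3^2 × 7
154 = 2 × 7 × 11
LCM(1302, 798, 126, 154) = 2 × 3^2 × 7 × 11 × 19 × 31 = 816354.
Orbits for period 1302: 816354 / 1302 = 627.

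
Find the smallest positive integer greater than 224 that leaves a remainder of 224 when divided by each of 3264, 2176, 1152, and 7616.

137312

N − 224 must be a common multiple of 3264, 2176, 1152, and 7616.
3264 = 2^6 × 3 × 17
2176 = 2^7 × 17
1152 = 2^7 × 3^2
7616 = 2^6 × 7 × 17
LCM(3264, 2176, 1152, 7616) = 2^7 × 3^2 × 7 × 17 = 137088.
Smallest N > 224 is LCM + 224 = 137088 + 224 = 137312.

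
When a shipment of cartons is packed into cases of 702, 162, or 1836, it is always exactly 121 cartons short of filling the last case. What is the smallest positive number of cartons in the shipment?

Being 121 short of a full case of size k means N ≡ −121 (mod k), i.e. N + 121 is a multiple of each size.
702 = 2 × 3^3 × 13
162 = 2 × 3^4
1836 = 2^2 × 3^3 × 17
LCM(702, 162, 1836) = 2^2 × 3^4 × 13 × 17 = 71604.
Smallest positive N is 71604 − 121 = 71483.

71483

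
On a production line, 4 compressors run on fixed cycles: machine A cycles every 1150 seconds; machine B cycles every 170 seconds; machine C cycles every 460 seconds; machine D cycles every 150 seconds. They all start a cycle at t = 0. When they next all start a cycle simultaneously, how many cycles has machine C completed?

They are all back at their starting positions together after one LCM of the periods.
1150 = 2 × 5^2 × 23
170 = 2 × 5 × 17
460 = 2^2 × 5 × 23
150 = 2 × 3 × 5^2
LCM(1150, 170, 460, 150) = 2^2 × 3 × 5^2 × 17 × 23 = 117300.
Cycles for period 460: 117300 / 460 = 255.

255 cycles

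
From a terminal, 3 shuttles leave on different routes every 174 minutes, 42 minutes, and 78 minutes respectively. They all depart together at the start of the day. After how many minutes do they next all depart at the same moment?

15834 minutes

We need the least common multiple of the intervals.
174 = 2 × 3 × 29
42 = 2 × 3 × 7
78 = 2 × 3 × 13
LCM(174, 42, 78) = 2 × 3 × 7 × 13 × 29 = 15834.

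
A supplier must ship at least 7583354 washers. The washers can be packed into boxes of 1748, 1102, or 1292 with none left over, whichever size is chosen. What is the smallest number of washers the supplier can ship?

7755876

The number of washers must be a common multiple of 1748, 1102, and 1292, so a multiple of their LCM.
1748 = 2^2 × 19 × 23
1102 = 2 × 19 × 29
1292 = 2^2 × 17 × 19
LCM(1748, 1102, 1292) = 2^2 × 17 × 19 × 23 × 29 = 861764.
Smallest multiple of 861764 that is ≥ 7583354: ⌈7583354/861764⌉ × 861764 = 9 × 861764 = 7755876.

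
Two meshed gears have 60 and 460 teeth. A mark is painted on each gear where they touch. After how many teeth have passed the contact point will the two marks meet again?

1380 teeth

The first simultaneous occurrence is after LCM of the individual periods.
60 = 2^2 × 3 × 5
460 = 2^2 × 5 × 23
LCM(60, 460) = 2^2 × 3 × 5 × 23 = 1380.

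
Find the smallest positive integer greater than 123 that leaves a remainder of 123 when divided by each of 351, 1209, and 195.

54528

N − 123 must be a common multiple of 351, 1209, and 195.
351 = 3^3 × 13
1209 = 3 × 13 × 31
195 = 3 × 5 × 13
LCM(351, 1209, 195) = 3^3 × 5 × 13 × 31 = 54405.
Smallest N > 123 is LCM + 123 = 54405 + 123 = 54528.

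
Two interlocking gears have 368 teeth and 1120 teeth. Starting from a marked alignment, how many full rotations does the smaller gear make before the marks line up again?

The first common completion time is the LCM of the periods.
368 = 2^4 × 23
1120 = 2^5 × 5 × 7
LCM(368, 1120) = 2^5 × 5 × 7 × 23 = 25760.
Rotations for period 368: 25760 / 368 = 70.

70 rotations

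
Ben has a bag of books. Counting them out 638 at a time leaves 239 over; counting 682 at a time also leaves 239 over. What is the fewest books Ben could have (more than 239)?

N − 239 must be a common multiple of 638 and 682.
638 = 2 × 11 × 29
682 = 2 × 11 × 31
LCM(638, 682) = 2 × 11 × 29 × 31 = 19778.
Smallest N > 239 is LCM + 239 = 19778 + 239 = 20017.

20017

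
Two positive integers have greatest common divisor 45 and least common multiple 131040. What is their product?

5896800

For any two positive integers, gcd × lcm = product = 45 × 131040 = 5896800.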